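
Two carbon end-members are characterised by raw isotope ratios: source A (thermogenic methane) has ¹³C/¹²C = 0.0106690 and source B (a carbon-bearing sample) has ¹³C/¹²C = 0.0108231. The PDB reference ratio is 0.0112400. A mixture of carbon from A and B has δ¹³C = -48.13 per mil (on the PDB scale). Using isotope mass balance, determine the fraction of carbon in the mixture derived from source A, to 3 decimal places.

δ_A = (0.0106690/0.0112400 − 1)×1000 = (0.949199 − 1)×1000 = -50.801 per mil
δ_B = (0.0108231/0.0112400 − 1)×1000 = (0.962909 − 1)×1000 = -37.091 per mil
f_A = (δ_mix − δ_B)/(δ_A − δ_B) = (-48.13 − (-37.091))/(-50.801 − (-37.091))
f_A = -11.039 / -13.710 = 0.8052

0.805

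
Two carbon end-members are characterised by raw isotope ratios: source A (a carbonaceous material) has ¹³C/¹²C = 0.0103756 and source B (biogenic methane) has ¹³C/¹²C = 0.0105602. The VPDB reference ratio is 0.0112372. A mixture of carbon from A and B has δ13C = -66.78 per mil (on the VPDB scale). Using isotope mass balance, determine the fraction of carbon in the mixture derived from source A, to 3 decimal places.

0.398

δ_A = (0.0103756/0.0112372 − 1)×1000 = (0.923326 − 1)×1000 = -76.674 per mil
δ_B = (0.0105602/0.0112372 − 1)×1000 = (0.939754 − 1)×1000 = -60.246 per mil
f_A = (δ_mix − δ_B)/(δ_A − δ_B) = (-66.78 − (-60.246))/(-76.674 − (-60.246))
f_A = -6.534 / -16.428 = 0.3977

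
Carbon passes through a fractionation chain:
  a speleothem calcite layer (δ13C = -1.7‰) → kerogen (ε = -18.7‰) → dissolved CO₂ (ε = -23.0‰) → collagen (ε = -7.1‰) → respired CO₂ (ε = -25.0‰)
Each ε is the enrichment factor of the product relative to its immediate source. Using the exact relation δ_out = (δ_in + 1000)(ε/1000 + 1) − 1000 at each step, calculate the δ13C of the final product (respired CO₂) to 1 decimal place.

step 1: δ = (-1.70 + 1000)·(-18.7/1000 + 1) − 1000 = -20.37‰
step 2: δ = (-20.37 + 1000)·(-23.0/1000 + 1) − 1000 = -42.90‰
step 3: δ = (-42.90 + 1000)·(-7.1/1000 + 1) − 1000 = -49.70‰
step 4: δ = (-49.70 + 1000)·(-25.0/1000 + 1) − 1000 = -73.45‰

-73.5‰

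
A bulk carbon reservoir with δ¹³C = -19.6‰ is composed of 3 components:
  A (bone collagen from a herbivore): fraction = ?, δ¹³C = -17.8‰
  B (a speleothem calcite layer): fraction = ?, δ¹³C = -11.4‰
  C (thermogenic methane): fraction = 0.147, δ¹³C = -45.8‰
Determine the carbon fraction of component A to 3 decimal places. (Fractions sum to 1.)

0.491

Let f_A and f_B be the unknown fractions; fractions sum to 1 so f_A + f_B = 0.853.
Mass balance: Σ fᵢ·δᵢ = δ_bulk ⇒ f_A·(-17.8) + f_B·(-11.4) = -19.6 − (-6.733) = -12.867
Substitute f_B = 0.853 − f_A:
f_A·(-17.8 − -11.4) = -12.867 − 0.853×(-11.4) = -3.143
f_A = -3.143 / -6.4 = 0.4911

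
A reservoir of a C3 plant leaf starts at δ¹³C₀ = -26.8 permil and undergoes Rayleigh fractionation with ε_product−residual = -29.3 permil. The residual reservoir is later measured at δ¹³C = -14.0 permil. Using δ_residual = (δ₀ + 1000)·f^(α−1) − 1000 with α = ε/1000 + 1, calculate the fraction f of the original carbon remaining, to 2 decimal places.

α − 1 = ε/1000 = -0.0293
(δ_res + 1000)/(δ₀ + 1000) = (-14.0 + 1000)/(-26.8 + 1000) = 986.0/973.2 = 1.013152
f = 1.013152^(1/-0.0293) = exp(ln(1.013152)/-0.0293) = exp(0.01307/-0.0293)
f = exp(-0.4460) = 0.6402

0.64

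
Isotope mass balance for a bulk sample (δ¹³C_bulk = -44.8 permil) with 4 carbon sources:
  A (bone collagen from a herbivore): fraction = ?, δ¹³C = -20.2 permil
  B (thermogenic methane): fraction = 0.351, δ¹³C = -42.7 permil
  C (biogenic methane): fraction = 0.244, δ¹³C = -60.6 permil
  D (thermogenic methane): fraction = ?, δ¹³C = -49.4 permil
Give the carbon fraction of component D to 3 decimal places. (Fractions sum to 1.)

Let f_D and f_A be the unknown fractions; fractions sum to 1 so f_D + f_A = 0.405.
Mass balance: Σ fᵢ·δᵢ = δ_bulk ⇒ f_D·(-49.4) + f_A·(-20.2) = -44.8 − (-29.774) = -15.026
Substitute f_A = 0.405 − f_D:
f_D·(-49.4 − -20.2) = -15.026 − 0.405×(-20.2) = -6.845
f_D = -6.845 / -29.2 = 0.2344

0.234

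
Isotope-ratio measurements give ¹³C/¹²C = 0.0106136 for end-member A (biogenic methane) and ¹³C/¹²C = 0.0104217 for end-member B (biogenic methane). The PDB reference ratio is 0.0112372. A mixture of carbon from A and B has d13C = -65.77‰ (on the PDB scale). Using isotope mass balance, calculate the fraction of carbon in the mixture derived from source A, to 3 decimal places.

0.398

δ_A = (0.0106136/0.0112372 − 1)×1000 = (0.944506 − 1)×1000 = -55.494‰
δ_B = (0.0104217/0.0112372 − 1)×1000 = (0.927429 − 1)×1000 = -72.571‰
f_A = (δ_mix − δ_B)/(δ_A − δ_B) = (-65.77 − (-72.571))/(-55.494 − (-72.571))
f_A = 6.801 / 17.077 = 0.3983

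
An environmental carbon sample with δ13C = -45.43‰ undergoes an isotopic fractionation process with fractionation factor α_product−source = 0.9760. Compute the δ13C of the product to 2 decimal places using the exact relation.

δ_product = (δ_source + 1000)·α − 1000
δ_product = (-45.43 + 1000) × 0.9760 − 1000
δ_product = 931.660 − 1000 = -68.340‰

-68.34‰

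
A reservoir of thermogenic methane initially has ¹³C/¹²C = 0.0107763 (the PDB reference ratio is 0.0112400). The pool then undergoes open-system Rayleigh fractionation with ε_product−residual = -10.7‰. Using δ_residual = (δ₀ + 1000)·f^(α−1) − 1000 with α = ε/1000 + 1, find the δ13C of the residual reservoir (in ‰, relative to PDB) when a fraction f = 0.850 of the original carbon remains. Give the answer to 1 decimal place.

δ₀ = (0.0107763/0.0112400 − 1)×1000 = (0.958746 − 1)×1000 = -41.254‰
α − 1 = ε/1000 = -0.0107
f^(α−1) = 0.850^(-0.0107) = 1.001740
δ_res = (-41.254 + 1000) × 1.001740 − 1000 = 960.414 − 1000 = -39.59‰

-39.6‰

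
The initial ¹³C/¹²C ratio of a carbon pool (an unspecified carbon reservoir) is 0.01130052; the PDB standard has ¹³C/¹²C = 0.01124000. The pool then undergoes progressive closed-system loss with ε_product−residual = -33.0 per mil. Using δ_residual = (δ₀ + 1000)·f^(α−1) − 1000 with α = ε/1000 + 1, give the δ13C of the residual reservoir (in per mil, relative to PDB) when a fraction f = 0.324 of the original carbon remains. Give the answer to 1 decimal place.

43.5 per mil

δ₀ = (0.01130052/0.01124000 − 1)×1000 = (1.005384 − 1)×1000 = 5.384 per mil
α − 1 = ε/1000 = -0.0330
f^(α−1) = 0.324^(-0.0330) = 1.037892
δ_res = (5.384 + 1000) × 1.037892 − 1000 = 1043.480 − 1000 = 43.48 per mil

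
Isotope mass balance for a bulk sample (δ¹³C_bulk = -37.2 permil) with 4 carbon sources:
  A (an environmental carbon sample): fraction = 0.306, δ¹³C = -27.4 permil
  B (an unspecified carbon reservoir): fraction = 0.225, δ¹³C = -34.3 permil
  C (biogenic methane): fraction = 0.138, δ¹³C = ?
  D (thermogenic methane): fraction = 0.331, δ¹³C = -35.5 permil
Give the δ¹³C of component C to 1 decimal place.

-67.7 permil

Isotope mass balance: δ_bulk = Σ fᵢ·δᵢ.
-37.2 = 0.306×(-27.4) + 0.225×(-34.3) + 0.138×δ_C + 0.331×(-35.5)
0.138·δ_C = -37.2 − (-27.852) = -9.348
δ_C = -9.348 / 0.138 = -67.74 permil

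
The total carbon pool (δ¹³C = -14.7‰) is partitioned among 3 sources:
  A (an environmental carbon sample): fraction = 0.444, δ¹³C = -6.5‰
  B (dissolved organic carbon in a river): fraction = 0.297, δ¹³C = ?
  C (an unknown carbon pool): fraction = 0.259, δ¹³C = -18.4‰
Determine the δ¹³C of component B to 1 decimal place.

Isotope mass balance: δ_bulk = Σ fᵢ·δᵢ.
-14.7 = 0.444×(-6.5) + 0.297×δ_B + 0.259×(-18.4)
0.297·δ_B = -14.7 − (-7.652) = -7.048
δ_B = -7.048 / 0.297 = -23.73‰

-23.7‰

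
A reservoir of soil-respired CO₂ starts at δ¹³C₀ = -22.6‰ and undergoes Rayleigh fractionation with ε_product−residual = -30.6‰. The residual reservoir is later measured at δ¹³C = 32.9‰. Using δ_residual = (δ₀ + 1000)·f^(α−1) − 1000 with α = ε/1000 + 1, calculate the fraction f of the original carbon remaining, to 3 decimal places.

α − 1 = ε/1000 = -0.0306
(δ_res + 1000)/(δ₀ + 1000) = (32.9 + 1000)/(-22.6 + 1000) = 1032.9/977.4 = 1.056783
f = 1.056783^(1/-0.0306) = exp(ln(1.056783)/-0.0306) = exp(0.05523/-0.0306)
f = exp(-1.8049) = 0.1645

0.164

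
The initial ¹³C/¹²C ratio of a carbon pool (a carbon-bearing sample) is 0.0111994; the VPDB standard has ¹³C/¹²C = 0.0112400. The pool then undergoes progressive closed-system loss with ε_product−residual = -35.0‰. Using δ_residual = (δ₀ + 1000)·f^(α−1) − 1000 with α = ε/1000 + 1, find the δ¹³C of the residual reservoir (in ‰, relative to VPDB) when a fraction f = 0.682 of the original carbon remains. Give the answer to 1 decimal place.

9.8‰

δ₀ = (0.0111994/0.0112400 − 1)×1000 = (0.996388 − 1)×1000 = -3.612‰
α − 1 = ε/1000 = -0.0350
f^(α−1) = 0.682^(-0.0350) = 1.013486
δ_res = (-3.612 + 1000) × 1.013486 − 1000 = 1009.825 − 1000 = 9.82‰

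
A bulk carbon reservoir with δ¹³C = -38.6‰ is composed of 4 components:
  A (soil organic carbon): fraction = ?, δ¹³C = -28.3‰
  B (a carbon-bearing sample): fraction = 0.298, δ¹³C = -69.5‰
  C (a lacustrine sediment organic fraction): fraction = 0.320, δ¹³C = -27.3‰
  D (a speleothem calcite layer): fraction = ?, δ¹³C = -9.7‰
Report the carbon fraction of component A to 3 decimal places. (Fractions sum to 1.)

Let f_A and f_D be the unknown fractions; fractions sum to 1 so f_A + f_D = 0.382.
Mass balance: Σ fᵢ·δᵢ = δ_bulk ⇒ f_A·(-28.3) + f_D·(-9.7) = -38.6 − (-29.447) = -9.153
Substitute f_D = 0.382 − f_A:
f_A·(-28.3 − -9.7) = -9.153 − 0.382×(-9.7) = -5.448
f_A = -5.448 / -18.6 = 0.2929

0.293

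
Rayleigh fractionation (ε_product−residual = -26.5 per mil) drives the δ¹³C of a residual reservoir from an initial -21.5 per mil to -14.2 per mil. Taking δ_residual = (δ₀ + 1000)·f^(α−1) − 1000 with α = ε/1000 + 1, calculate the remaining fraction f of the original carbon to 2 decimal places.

0.76

α − 1 = ε/1000 = -0.0265
(δ_res + 1000)/(δ₀ + 1000) = (-14.2 + 1000)/(-21.5 + 1000) = 985.8/978.5 = 1.007460
f = 1.007460^(1/-0.0265) = exp(ln(1.007460)/-0.0265) = exp(0.00743/-0.0265)
f = exp(-0.2805) = 0.7554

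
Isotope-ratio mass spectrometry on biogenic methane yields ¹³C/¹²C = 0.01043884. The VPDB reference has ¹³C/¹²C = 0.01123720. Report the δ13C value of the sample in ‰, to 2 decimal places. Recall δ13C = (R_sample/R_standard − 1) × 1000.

-71.05‰

δ13C = (R_sample / R_standard − 1) × 1000
R_sample / R_standard = 0.01043884 / 0.01123720 = 0.928954
δ13C = (0.928954 − 1) × 1000 = -71.046‰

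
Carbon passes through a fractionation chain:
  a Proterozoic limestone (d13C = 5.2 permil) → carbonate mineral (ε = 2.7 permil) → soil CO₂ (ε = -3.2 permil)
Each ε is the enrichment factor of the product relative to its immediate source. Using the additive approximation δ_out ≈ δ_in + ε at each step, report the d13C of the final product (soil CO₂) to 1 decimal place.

step 1: δ ≈ 5.2 + (2.7) = 7.9 permil
step 2: δ ≈ 7.9 + (-3.2) = 4.7 permil

4.7 permil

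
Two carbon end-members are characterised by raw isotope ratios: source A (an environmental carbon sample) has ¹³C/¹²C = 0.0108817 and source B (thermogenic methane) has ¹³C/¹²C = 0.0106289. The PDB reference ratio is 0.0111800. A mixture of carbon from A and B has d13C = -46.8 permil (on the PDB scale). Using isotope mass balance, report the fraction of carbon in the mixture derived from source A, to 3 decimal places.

0.110

δ_A = (0.0108817/0.0111800 − 1)×1000 = (0.973318 − 1)×1000 = -26.682 permil
δ_B = (0.0106289/0.0111800 − 1)×1000 = (0.950707 − 1)×1000 = -49.293 permil
f_A = (δ_mix − δ_B)/(δ_A − δ_B) = (-46.8 − (-49.293))/(-26.682 − (-49.293))
f_A = 2.493 / 22.612 = 0.1103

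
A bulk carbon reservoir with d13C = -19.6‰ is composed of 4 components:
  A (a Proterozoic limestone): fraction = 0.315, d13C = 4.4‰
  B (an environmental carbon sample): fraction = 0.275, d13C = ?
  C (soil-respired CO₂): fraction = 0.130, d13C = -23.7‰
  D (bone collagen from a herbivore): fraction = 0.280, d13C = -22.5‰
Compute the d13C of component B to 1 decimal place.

-42.2‰

Isotope mass balance: δ_bulk = Σ fᵢ·δᵢ.
-19.6 = 0.315×(4.4) + 0.275×δ_B + 0.130×(-23.7) + 0.280×(-22.5)
0.275·δ_B = -19.6 − (-7.995) = -11.605
δ_B = -11.605 / 0.275 = -42.20‰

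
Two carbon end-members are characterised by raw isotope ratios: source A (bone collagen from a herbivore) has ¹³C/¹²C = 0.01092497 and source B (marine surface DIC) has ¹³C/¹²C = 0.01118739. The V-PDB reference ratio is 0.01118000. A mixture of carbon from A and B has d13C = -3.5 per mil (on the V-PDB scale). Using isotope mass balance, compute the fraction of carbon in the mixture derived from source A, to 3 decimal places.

0.177

δ_A = (0.01092497/0.01118000 − 1)×1000 = (0.977189 − 1)×1000 = -22.811 per mil
δ_B = (0.01118739/0.01118000 − 1)×1000 = (1.000661 − 1)×1000 = 0.661 per mil
f_A = (δ_mix − δ_B)/(δ_A − δ_B) = (-3.5 − (0.661))/(-22.811 − (0.661))
f_A = -4.161 / -23.472 = 0.1773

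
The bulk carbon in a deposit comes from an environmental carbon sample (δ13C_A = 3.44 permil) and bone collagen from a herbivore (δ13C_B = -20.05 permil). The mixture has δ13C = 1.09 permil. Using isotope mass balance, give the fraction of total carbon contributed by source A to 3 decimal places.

0.900

δ_mix = f_A·δ_A + (1 − f_A)·δ_B  ⇒  f_A = (δ_mix − δ_B)/(δ_A − δ_B)
f_A = (1.09 − (-20.05)) / (3.44 − (-20.05))
f_A = 21.14 / 23.49 = 0.9000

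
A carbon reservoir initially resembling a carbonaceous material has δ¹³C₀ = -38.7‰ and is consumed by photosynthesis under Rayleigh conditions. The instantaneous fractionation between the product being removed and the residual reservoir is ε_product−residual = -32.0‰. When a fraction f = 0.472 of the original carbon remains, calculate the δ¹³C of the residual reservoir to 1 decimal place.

Rayleigh residual: δ_res = (δ₀ + 1000)·f^(α−1) − 1000
α = ε/1000 + 1 = 0.96800, so α − 1 = -0.03200
f^(α−1) = 0.472^(-0.03200) = 1.024316
δ_res = (-38.7 + 1000) × 1.024316 − 1000 = 984.675 − 1000 = -15.33‰

-15.3‰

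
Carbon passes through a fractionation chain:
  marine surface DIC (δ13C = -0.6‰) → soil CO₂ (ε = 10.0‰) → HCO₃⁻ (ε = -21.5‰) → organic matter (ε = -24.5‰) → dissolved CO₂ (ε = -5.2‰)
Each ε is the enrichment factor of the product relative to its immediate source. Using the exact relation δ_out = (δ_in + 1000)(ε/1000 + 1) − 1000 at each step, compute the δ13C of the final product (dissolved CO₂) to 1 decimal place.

-41.5‰

step 1: δ = (-0.60 + 1000)·(10.0/1000 + 1) − 1000 = 9.39‰
step 2: δ = (9.39 + 1000)·(-21.5/1000 + 1) − 1000 = -12.31‰
step 3: δ = (-12.31 + 1000)·(-24.5/1000 + 1) − 1000 = -36.51‰
step 4: δ = (-36.51 + 1000)·(-5.2/1000 + 1) − 1000 = -41.52‰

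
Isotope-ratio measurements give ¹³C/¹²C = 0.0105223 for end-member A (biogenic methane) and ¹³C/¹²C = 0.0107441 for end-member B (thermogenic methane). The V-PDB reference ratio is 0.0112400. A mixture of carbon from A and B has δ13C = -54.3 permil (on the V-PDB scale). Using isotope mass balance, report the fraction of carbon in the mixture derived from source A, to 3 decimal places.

δ_A = (0.0105223/0.0112400 − 1)×1000 = (0.936148 − 1)×1000 = -63.852 permil
δ_B = (0.0107441/0.0112400 − 1)×1000 = (0.955881 − 1)×1000 = -44.119 permil
f_A = (δ_mix − δ_B)/(δ_A − δ_B) = (-54.3 − (-44.119))/(-63.852 − (-44.119))
f_A = -10.181 / -19.733 = 0.5159

0.516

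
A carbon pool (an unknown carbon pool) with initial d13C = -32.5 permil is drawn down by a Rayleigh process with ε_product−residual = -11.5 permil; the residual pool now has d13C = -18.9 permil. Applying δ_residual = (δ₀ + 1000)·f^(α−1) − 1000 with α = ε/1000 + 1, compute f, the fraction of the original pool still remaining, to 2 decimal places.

0.30

α − 1 = ε/1000 = -0.0115
(δ_res + 1000)/(δ₀ + 1000) = (-18.9 + 1000)/(-32.5 + 1000) = 981.1/967.5 = 1.014057
f = 1.014057^(1/-0.0115) = exp(ln(1.014057)/-0.0115) = exp(0.01396/-0.0115)
f = exp(-1.2138) = 0.2971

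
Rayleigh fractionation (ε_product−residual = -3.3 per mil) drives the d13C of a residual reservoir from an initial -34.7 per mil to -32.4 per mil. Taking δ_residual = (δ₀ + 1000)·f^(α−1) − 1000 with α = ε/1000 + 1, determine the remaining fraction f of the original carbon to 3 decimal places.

α − 1 = ε/1000 = -0.0033
(δ_res + 1000)/(δ₀ + 1000) = (-32.4 + 1000)/(-34.7 + 1000) = 967.6/965.3 = 1.002383
f = 1.002383^(1/-0.0033) = exp(ln(1.002383)/-0.0033) = exp(0.00238/-0.0033)
f = exp(-0.7212) = 0.4862

0.486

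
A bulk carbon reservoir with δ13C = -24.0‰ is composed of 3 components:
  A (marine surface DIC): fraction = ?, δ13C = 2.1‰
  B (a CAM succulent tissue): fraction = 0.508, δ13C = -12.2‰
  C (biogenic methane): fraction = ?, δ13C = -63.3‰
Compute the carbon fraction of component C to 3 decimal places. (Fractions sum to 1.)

Let f_C and f_A be the unknown fractions; fractions sum to 1 so f_C + f_A = 0.492.
Mass balance: Σ fᵢ·δᵢ = δ_bulk ⇒ f_C·(-63.3) + f_A·(2.1) = -24.0 − (-6.198) = -17.802
Substitute f_A = 0.492 − f_C:
f_C·(-63.3 − 2.1) = -17.802 − 0.492×(2.1) = -18.836
f_C = -18.836 / -65.4 = 0.2880

0.288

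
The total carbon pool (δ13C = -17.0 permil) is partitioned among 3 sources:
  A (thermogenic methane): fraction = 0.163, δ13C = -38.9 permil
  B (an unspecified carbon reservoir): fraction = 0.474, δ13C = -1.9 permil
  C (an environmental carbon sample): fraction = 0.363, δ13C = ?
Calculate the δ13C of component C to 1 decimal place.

Isotope mass balance: δ_bulk = Σ fᵢ·δᵢ.
-17.0 = 0.163×(-38.9) + 0.474×(-1.9) + 0.363×δ_C
0.363·δ_C = -17.0 − (-7.241) = -9.759
δ_C = -9.759 / 0.363 = -26.88 permil

-26.9 permil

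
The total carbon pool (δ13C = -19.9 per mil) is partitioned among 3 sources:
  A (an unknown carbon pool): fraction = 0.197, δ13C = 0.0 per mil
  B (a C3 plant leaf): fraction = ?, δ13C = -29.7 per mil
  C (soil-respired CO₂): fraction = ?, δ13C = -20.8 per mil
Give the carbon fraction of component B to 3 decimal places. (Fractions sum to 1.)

0.359

Let f_B and f_C be the unknown fractions; fractions sum to 1 so f_B + f_C = 0.803.
Mass balance: Σ fᵢ·δᵢ = δ_bulk ⇒ f_B·(-29.7) + f_C·(-20.8) = -19.9 − (0.000) = -19.900
Substitute f_C = 0.803 − f_B:
f_B·(-29.7 − -20.8) = -19.900 − 0.803×(-20.8) = -3.198
f_B = -3.198 / -8.9 = 0.3593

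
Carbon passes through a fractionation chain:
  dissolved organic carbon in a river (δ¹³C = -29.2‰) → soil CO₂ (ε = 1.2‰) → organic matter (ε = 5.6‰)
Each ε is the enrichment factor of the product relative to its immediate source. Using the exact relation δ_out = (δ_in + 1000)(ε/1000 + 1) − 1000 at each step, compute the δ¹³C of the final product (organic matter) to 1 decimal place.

step 1: δ = (-29.20 + 1000)·(1.2/1000 + 1) − 1000 = -28.04‰
step 2: δ = (-28.04 + 1000)·(5.6/1000 + 1) − 1000 = -22.59‰

-22.6‰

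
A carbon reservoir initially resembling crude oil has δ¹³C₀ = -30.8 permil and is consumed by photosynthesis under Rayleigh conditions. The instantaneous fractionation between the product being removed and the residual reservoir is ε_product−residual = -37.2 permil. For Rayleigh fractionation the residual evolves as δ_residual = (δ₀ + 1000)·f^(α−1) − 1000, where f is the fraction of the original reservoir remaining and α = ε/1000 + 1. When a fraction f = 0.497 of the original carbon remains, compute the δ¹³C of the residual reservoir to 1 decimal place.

-5.3 permil

Rayleigh residual: δ_res = (δ₀ + 1000)·f^(α−1) − 1000
α = ε/1000 + 1 = 0.96280, so α − 1 = -0.03720
f^(α−1) = 0.497^(-0.03720) = 1.026350
δ_res = (-30.8 + 1000) × 1.026350 − 1000 = 994.739 − 1000 = -5.26 permil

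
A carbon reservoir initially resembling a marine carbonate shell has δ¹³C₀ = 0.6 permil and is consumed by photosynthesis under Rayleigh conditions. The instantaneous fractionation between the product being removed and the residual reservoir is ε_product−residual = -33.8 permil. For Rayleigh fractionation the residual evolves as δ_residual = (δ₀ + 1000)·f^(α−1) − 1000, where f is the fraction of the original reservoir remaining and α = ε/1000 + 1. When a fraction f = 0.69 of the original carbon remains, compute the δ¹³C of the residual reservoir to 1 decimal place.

Rayleigh residual: δ_res = (δ₀ + 1000)·f^(α−1) − 1000
α = ε/1000 + 1 = 0.96620, so α − 1 = -0.03380
f^(α−1) = 0.69^(-0.03380) = 1.012621
δ_res = (0.6 + 1000) × 1.012621 − 1000 = 1013.229 − 1000 = 13.23 permil

13.2 permil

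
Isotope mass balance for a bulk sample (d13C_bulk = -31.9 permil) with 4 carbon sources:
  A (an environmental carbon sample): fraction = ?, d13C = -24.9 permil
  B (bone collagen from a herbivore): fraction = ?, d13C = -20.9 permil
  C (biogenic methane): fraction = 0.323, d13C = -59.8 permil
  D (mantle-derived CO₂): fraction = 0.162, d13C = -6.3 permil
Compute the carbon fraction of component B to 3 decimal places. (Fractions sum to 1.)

Let f_B and f_A be the unknown fractions; fractions sum to 1 so f_B + f_A = 0.515.
Mass balance: Σ fᵢ·δᵢ = δ_bulk ⇒ f_B·(-20.9) + f_A·(-24.9) = -31.9 − (-20.336) = -11.564
Substitute f_A = 0.515 − f_B:
f_B·(-20.9 − -24.9) = -11.564 − 0.515×(-24.9) = 1.259
f_B = 1.259 / 4.0 = 0.3149

0.315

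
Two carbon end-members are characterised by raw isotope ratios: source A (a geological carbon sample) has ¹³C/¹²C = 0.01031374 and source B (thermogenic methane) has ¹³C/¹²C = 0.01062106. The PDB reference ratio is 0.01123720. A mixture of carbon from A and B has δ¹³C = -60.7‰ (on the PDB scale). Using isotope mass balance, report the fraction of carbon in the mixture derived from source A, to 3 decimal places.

δ_A = (0.01031374/0.01123720 − 1)×1000 = (0.917821 − 1)×1000 = -82.179‰
δ_B = (0.01062106/0.01123720 − 1)×1000 = (0.945170 − 1)×1000 = -54.830‰
f_A = (δ_mix − δ_B)/(δ_A − δ_B) = (-60.7 − (-54.830))/(-82.179 − (-54.830))
f_A = -5.870 / -27.348 = 0.2146

0.215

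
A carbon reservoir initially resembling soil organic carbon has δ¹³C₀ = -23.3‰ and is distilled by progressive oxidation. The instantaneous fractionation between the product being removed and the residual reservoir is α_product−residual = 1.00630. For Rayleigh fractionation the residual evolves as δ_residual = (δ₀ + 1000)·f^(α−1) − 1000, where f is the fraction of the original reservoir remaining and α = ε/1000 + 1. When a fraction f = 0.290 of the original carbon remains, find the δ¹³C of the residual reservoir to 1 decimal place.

-30.9‰

Rayleigh residual: δ_res = (δ₀ + 1000)·f^(α−1) − 1000
α − 1 = 0.00630
f^(α−1) = 0.290^(0.00630) = 0.992232
δ_res = (-23.3 + 1000) × 0.992232 − 1000 = 969.113 − 1000 = -30.89‰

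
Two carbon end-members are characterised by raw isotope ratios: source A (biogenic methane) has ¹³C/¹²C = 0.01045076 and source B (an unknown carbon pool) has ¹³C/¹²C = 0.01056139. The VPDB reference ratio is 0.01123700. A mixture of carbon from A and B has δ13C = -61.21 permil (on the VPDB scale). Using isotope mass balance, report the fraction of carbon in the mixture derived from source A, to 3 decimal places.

δ_A = (0.01045076/0.01123700 − 1)×1000 = (0.930031 − 1)×1000 = -69.969 permil
δ_B = (0.01056139/0.01123700 − 1)×1000 = (0.939876 − 1)×1000 = -60.124 permil
f_A = (δ_mix − δ_B)/(δ_A − δ_B) = (-61.21 − (-60.124))/(-69.969 − (-60.124))
f_A = -1.086 / -9.845 = 0.1103

0.110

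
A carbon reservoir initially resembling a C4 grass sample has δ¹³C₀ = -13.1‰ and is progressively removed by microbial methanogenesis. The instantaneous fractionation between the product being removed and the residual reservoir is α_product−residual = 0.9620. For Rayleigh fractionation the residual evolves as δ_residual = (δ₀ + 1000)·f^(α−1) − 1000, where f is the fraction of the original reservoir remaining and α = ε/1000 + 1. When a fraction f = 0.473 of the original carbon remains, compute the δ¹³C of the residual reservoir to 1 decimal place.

Rayleigh residual: δ_res = (δ₀ + 1000)·f^(α−1) − 1000
α − 1 = -0.03800
f^(α−1) = 0.473^(-0.03800) = 1.028858
δ_res = (-13.1 + 1000) × 1.028858 − 1000 = 1015.380 − 1000 = 15.38‰

15.4‰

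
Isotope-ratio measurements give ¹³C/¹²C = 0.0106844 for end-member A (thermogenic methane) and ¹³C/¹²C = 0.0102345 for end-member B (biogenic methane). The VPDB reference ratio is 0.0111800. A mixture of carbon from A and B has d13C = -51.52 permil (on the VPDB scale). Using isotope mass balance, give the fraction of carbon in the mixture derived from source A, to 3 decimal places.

0.821

δ_A = (0.0106844/0.0111800 − 1)×1000 = (0.955671 − 1)×1000 = -44.329 permil
δ_B = (0.0102345/0.0111800 − 1)×1000 = (0.915429 − 1)×1000 = -84.571 permil
f_A = (δ_mix − δ_B)/(δ_A − δ_B) = (-51.52 − (-84.571))/(-44.329 − (-84.571))
f_A = 33.051 / 40.242 = 0.8213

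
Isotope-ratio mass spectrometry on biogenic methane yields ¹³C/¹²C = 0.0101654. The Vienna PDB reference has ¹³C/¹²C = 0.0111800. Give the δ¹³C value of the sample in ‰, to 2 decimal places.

δ¹³C = (R_sample / R_standard − 1) × 1000
R_sample / R_standard = 0.0101654 / 0.0111800 = 0.909249
δ¹³C = (0.909249 − 1) × 1000 = -90.751‰

-90.75‰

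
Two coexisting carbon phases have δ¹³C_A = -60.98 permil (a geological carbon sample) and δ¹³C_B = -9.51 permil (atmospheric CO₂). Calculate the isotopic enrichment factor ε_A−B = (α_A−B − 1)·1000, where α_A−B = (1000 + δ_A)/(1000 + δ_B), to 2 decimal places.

-51.96 permil

α_A−B = (1000 + -60.98) / (1000 + -9.51) = 939.02 / 990.49 = 0.948036
ε_A−B = (0.948036 − 1) × 1000 = -51.964 permil
(The approximation ε ≈ δ_A − δ_B would give -51.47 permil.)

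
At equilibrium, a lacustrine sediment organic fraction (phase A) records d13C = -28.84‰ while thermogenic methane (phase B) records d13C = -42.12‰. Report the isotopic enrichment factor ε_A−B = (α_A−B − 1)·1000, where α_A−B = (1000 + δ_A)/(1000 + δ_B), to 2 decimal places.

13.86‰

α_A−B = (1000 + -28.84) / (1000 + -42.12) = 971.16 / 957.88 = 1.013864
ε_A−B = (1.013864 − 1) × 1000 = 13.864‰
(The approximation ε ≈ δ_A − δ_B would give 13.28‰.)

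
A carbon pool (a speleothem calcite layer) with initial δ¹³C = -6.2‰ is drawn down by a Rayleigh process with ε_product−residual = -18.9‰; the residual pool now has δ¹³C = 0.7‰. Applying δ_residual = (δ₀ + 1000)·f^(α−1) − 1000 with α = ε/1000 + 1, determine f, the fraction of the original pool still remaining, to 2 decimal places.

α − 1 = ε/1000 = -0.0189
(δ_res + 1000)/(δ₀ + 1000) = (0.7 + 1000)/(-6.2 + 1000) = 1000.7/993.8 = 1.006943
f = 1.006943^(1/-0.0189) = exp(ln(1.006943)/-0.0189) = exp(0.00692/-0.0189)
f = exp(-0.3661) = 0.6934

0.69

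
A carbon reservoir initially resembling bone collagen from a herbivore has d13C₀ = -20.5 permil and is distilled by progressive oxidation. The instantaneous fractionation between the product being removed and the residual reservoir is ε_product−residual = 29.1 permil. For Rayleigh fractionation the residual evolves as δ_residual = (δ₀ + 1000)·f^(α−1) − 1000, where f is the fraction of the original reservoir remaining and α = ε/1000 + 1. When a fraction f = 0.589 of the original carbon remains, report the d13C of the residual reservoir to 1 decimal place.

Rayleigh residual: δ_res = (δ₀ + 1000)·f^(α−1) − 1000
α = ε/1000 + 1 = 1.02910, so α − 1 = 0.02910
f^(α−1) = 0.589^(0.02910) = 0.984715
δ_res = (-20.5 + 1000) × 0.984715 − 1000 = 964.528 − 1000 = -35.47 permil

-35.5 permil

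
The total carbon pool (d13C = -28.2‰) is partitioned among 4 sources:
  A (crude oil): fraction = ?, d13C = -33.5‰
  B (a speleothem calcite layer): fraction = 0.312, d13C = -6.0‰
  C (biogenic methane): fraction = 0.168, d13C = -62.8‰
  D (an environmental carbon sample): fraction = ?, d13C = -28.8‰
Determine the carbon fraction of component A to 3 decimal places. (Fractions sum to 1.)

0.171

Let f_A and f_D be the unknown fractions; fractions sum to 1 so f_A + f_D = 0.520.
Mass balance: Σ fᵢ·δᵢ = δ_bulk ⇒ f_A·(-33.5) + f_D·(-28.8) = -28.2 − (-12.422) = -15.778
Substitute f_D = 0.520 − f_A:
f_A·(-33.5 − -28.8) = -15.778 − 0.520×(-28.8) = -0.802
f_A = -0.802 / -4.7 = 0.1706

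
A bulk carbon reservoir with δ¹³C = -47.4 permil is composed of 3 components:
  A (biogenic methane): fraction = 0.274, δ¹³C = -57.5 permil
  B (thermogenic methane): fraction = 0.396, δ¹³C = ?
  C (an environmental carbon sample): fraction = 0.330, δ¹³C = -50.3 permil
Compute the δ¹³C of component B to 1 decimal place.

-38.0 permil

Isotope mass balance: δ_bulk = Σ fᵢ·δᵢ.
-47.4 = 0.274×(-57.5) + 0.396×δ_B + 0.330×(-50.3)
0.396·δ_B = -47.4 − (-32.354) = -15.046
δ_B = -15.046 / 0.396 = -37.99 permil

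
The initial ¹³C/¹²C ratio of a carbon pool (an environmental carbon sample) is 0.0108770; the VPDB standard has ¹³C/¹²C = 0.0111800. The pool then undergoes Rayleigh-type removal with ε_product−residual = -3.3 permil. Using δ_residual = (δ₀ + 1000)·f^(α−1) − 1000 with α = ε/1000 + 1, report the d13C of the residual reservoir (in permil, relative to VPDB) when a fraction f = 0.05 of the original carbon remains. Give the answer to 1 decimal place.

-17.4 permil

δ₀ = (0.0108770/0.0111800 − 1)×1000 = (0.972898 − 1)×1000 = -27.102 permil
α − 1 = ε/1000 = -0.0033
f^(α−1) = 0.05^(-0.0033) = 1.009935
δ_res = (-27.102 + 1000) × 1.009935 − 1000 = 982.564 − 1000 = -17.44 permil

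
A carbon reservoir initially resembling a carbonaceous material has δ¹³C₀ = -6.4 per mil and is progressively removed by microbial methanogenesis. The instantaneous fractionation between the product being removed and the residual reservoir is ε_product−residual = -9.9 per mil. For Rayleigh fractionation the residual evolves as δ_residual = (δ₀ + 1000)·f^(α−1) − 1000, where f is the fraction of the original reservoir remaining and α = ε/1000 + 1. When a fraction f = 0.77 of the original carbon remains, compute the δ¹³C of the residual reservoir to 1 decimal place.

Rayleigh residual: δ_res = (δ₀ + 1000)·f^(α−1) − 1000
α = ε/1000 + 1 = 0.99010, so α − 1 = -0.00990
f^(α−1) = 0.77^(-0.00990) = 1.002591
δ_res = (-6.4 + 1000) × 1.002591 − 1000 = 996.174 − 1000 = -3.83 per mil

-3.8 per mil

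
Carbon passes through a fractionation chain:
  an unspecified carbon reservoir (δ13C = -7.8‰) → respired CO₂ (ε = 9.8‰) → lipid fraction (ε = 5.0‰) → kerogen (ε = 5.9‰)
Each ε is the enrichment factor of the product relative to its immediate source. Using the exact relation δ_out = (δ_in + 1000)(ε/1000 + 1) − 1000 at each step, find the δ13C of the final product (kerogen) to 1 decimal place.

step 1: δ = (-7.80 + 1000)·(9.8/1000 + 1) − 1000 = 1.92‰
step 2: δ = (1.92 + 1000)·(5.0/1000 + 1) − 1000 = 6.93‰
step 3: δ = (6.93 + 1000)·(5.9/1000 + 1) − 1000 = 12.87‰

12.9‰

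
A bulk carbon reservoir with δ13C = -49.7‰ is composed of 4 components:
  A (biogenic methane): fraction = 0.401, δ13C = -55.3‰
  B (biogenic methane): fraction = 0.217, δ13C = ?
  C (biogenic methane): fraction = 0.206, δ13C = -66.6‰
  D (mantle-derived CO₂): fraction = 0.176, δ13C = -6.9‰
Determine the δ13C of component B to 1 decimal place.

-58.0‰

Isotope mass balance: δ_bulk = Σ fᵢ·δᵢ.
-49.7 = 0.401×(-55.3) + 0.217×δ_B + 0.206×(-66.6) + 0.176×(-6.9)
0.217·δ_B = -49.7 − (-37.109) = -12.591
δ_B = -12.591 / 0.217 = -58.02‰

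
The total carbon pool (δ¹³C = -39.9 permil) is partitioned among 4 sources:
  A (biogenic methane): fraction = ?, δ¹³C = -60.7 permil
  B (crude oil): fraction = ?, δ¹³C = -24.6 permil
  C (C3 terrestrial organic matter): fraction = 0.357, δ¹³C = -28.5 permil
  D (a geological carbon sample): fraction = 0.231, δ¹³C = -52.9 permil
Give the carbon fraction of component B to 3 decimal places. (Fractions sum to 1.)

0.208

Let f_B and f_A be the unknown fractions; fractions sum to 1 so f_B + f_A = 0.412.
Mass balance: Σ fᵢ·δᵢ = δ_bulk ⇒ f_B·(-24.6) + f_A·(-60.7) = -39.9 − (-22.394) = -17.506
Substitute f_A = 0.412 − f_B:
f_B·(-24.6 − -60.7) = -17.506 − 0.412×(-60.7) = 7.503
f_B = 7.503 / 36.1 = 0.2078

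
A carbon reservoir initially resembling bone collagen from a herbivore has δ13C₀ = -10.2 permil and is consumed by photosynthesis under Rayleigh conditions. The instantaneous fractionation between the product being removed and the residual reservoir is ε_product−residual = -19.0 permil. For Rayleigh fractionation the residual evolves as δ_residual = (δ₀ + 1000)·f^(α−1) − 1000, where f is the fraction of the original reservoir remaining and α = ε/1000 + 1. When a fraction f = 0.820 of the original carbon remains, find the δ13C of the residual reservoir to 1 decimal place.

Rayleigh residual: δ_res = (δ₀ + 1000)·f^(α−1) − 1000
α = ε/1000 + 1 = 0.98100, so α − 1 = -0.01900
f^(α−1) = 0.820^(-0.01900) = 1.003778
δ_res = (-10.2 + 1000) × 1.003778 − 1000 = 993.539 − 1000 = -6.46 permil

-6.5 permil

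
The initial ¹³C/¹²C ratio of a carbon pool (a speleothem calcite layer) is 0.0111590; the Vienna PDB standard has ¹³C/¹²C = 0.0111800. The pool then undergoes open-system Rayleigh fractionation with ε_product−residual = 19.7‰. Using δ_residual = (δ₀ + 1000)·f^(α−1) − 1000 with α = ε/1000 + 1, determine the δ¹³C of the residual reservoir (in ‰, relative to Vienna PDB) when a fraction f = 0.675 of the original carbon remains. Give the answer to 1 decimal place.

-9.6‰

δ₀ = (0.0111590/0.0111800 − 1)×1000 = (0.998122 − 1)×1000 = -1.878‰
α − 1 = ε/1000 = 0.0197
f^(α−1) = 0.675^(0.0197) = 0.992287
δ_res = (-1.878 + 1000) × 0.992287 − 1000 = 990.423 − 1000 = -9.58‰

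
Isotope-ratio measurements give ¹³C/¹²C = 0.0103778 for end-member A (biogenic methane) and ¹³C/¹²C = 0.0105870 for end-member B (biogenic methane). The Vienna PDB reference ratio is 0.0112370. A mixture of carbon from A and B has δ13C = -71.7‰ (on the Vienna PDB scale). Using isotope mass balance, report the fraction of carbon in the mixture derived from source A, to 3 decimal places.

δ_A = (0.0103778/0.0112370 − 1)×1000 = (0.923538 − 1)×1000 = -76.462‰
δ_B = (0.0105870/0.0112370 − 1)×1000 = (0.942155 − 1)×1000 = -57.845‰
f_A = (δ_mix − δ_B)/(δ_A − δ_B) = (-71.7 − (-57.845))/(-76.462 − (-57.845))
f_A = -13.855 / -18.617 = 0.7442

0.744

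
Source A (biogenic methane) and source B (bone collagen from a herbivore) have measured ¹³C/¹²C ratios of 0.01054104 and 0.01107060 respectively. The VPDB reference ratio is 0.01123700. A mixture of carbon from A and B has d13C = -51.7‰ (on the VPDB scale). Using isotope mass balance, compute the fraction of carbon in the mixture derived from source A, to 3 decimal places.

0.783

δ_A = (0.01054104/0.01123700 − 1)×1000 = (0.938065 − 1)×1000 = -61.935‰
δ_B = (0.01107060/0.01123700 − 1)×1000 = (0.985192 − 1)×1000 = -14.808‰
f_A = (δ_mix − δ_B)/(δ_A − δ_B) = (-51.7 − (-14.808))/(-61.935 − (-14.808))
f_A = -36.892 / -47.126 = 0.7828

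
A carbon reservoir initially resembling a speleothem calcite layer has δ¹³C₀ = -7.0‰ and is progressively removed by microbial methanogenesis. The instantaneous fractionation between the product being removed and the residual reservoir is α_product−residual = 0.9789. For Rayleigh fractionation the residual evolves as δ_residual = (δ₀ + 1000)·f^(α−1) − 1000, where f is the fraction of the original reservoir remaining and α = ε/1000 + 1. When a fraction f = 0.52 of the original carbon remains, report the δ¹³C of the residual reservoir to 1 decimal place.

6.8‰

Rayleigh residual: δ_res = (δ₀ + 1000)·f^(α−1) − 1000
α − 1 = -0.02110
f^(α−1) = 0.52^(-0.02110) = 1.013893
δ_res = (-7.0 + 1000) × 1.013893 − 1000 = 1006.796 − 1000 = 6.80‰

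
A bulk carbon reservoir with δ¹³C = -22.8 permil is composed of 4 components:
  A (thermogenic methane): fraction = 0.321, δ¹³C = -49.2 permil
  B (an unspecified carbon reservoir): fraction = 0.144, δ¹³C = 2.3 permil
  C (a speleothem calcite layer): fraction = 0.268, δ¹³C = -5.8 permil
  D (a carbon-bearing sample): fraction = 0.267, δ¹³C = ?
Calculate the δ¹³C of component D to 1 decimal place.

Isotope mass balance: δ_bulk = Σ fᵢ·δᵢ.
-22.8 = 0.321×(-49.2) + 0.144×(2.3) + 0.268×(-5.8) + 0.267×δ_D
0.267·δ_D = -22.8 − (-17.016) = -5.784
δ_D = -5.784 / 0.267 = -21.66 permil

-21.7 permil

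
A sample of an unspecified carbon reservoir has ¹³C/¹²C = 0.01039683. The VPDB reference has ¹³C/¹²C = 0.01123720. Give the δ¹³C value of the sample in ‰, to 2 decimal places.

δ¹³C = (R_sample / R_standard − 1) × 1000
R_sample / R_standard = 0.01039683 / 0.01123720 = 0.925215
δ¹³C = (0.925215 − 1) × 1000 = -74.785‰

-74.78‰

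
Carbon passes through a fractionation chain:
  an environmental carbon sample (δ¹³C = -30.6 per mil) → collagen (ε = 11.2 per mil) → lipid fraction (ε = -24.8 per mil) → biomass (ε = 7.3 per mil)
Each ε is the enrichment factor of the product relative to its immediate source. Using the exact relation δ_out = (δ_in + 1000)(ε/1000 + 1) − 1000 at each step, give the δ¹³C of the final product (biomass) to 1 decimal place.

-37.1 per mil

step 1: δ = (-30.60 + 1000)·(11.2/1000 + 1) − 1000 = -19.74 per mil
step 2: δ = (-19.74 + 1000)·(-24.8/1000 + 1) − 1000 = -44.05 per mil
step 3: δ = (-44.05 + 1000)·(7.3/1000 + 1) − 1000 = -37.07 per mil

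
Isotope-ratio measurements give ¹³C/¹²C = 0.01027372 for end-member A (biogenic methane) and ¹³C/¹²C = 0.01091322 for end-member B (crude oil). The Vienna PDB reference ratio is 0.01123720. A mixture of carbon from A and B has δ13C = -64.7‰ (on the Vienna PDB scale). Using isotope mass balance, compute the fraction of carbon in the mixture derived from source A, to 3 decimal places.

δ_A = (0.01027372/0.01123720 − 1)×1000 = (0.914260 − 1)×1000 = -85.740‰
δ_B = (0.01091322/0.01123720 − 1)×1000 = (0.971169 − 1)×1000 = -28.831‰
f_A = (δ_mix − δ_B)/(δ_A − δ_B) = (-64.7 − (-28.831))/(-85.740 − (-28.831))
f_A = -35.869 / -56.909 = 0.6303

0.630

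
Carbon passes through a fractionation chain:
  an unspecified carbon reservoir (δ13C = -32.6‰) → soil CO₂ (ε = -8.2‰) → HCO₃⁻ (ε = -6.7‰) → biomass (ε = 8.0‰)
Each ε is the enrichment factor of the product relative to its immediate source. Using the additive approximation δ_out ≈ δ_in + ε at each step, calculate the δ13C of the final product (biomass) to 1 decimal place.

-39.5‰

step 1: δ ≈ -32.6 + (-8.2) = -40.8‰
step 2: δ ≈ -40.8 + (-6.7) = -47.5‰
step 3: δ ≈ -47.5 + (8.0) = -39.5‰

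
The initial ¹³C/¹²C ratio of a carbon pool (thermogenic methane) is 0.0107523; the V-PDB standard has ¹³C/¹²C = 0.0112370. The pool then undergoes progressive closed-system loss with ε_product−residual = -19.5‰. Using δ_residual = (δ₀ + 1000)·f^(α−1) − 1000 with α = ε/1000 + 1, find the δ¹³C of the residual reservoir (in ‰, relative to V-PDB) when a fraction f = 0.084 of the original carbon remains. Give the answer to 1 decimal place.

4.2‰

δ₀ = (0.0107523/0.0112370 − 1)×1000 = (0.956866 − 1)×1000 = -43.134‰
α − 1 = ε/1000 = -0.0195
f^(α−1) = 0.084^(-0.0195) = 1.049486
δ_res = (-43.134 + 1000) × 1.049486 − 1000 = 1004.217 − 1000 = 4.22‰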